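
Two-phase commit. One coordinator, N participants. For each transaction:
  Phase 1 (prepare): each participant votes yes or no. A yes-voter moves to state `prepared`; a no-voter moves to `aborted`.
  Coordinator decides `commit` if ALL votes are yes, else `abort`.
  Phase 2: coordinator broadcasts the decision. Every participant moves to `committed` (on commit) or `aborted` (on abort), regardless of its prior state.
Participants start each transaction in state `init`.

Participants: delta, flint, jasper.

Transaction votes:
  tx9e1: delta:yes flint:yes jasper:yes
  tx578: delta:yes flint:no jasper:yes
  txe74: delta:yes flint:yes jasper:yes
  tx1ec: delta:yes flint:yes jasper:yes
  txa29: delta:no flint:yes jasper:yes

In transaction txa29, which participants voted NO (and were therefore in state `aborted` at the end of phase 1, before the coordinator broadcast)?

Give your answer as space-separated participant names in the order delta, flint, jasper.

Answer: delta

Derivation:
Txn txa29 phase 1: delta no -> aborted; flint yes -> prepared; jasper yes -> prepared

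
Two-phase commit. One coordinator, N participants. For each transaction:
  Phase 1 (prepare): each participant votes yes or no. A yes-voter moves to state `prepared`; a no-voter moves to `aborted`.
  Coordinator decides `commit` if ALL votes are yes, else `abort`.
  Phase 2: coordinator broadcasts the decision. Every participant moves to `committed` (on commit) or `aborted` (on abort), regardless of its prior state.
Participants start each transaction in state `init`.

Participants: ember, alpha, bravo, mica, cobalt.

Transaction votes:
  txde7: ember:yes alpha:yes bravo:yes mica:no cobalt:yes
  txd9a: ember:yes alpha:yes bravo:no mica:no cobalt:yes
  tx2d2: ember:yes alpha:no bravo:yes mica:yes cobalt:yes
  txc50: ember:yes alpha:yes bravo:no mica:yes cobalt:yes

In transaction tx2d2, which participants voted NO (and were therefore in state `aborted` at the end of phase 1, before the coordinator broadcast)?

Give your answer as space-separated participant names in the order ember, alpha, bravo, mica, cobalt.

Txn tx2d2 phase 1: ember yes -> prepared; alpha no -> aborted; bravo yes -> prepared; mica yes -> prepared; cobalt yes -> prepared

Answer: alpha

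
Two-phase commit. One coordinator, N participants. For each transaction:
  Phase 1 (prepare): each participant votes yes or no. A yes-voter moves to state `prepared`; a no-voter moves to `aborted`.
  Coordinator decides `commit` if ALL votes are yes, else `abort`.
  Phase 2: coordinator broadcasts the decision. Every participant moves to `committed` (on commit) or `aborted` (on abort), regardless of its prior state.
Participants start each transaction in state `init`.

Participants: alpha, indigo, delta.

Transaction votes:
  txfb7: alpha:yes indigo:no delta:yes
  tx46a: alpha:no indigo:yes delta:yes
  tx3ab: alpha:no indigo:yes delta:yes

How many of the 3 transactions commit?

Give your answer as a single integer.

Answer: 0

Derivation:
txfb7: no from indigo -> abort (commits=0)
tx46a: no from alpha -> abort (commits=0)
tx3ab: no from alpha -> abort (commits=0)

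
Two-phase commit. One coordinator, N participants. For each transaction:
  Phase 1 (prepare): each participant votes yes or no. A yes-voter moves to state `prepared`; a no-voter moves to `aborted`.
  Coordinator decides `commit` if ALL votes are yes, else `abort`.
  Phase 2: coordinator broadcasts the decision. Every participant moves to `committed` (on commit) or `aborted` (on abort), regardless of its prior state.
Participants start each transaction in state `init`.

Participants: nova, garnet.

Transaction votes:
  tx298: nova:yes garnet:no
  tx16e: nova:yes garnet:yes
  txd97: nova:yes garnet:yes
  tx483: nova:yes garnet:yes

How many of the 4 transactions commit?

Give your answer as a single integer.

Answer: 3

Derivation:
tx298: no from garnet -> abort (commits=0)
tx16e: all yes -> commit (commits=1)
txd97: all yes -> commit (commits=2)
tx483: all yes -> commit (commits=3)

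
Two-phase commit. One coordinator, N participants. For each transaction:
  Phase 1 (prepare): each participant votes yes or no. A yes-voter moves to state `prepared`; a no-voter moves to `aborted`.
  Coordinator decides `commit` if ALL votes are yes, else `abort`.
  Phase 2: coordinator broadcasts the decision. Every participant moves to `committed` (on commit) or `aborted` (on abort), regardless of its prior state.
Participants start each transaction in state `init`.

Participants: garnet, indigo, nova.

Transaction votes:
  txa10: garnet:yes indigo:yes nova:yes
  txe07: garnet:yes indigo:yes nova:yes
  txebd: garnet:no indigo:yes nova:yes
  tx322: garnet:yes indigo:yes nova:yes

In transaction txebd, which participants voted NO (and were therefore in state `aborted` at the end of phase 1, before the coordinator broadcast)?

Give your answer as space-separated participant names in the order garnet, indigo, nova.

Txn txebd phase 1: garnet no -> aborted; indigo yes -> prepared; nova yes -> prepared

Answer: garnet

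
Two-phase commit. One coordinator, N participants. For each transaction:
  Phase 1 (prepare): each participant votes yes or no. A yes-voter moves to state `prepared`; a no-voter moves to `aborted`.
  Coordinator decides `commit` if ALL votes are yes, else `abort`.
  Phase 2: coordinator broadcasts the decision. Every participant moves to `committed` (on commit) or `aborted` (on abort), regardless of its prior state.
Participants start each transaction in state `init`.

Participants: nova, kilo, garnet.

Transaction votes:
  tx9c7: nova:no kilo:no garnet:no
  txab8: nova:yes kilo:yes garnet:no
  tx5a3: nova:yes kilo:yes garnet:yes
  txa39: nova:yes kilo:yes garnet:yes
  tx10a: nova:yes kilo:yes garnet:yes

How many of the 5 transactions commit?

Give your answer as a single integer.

Answer: 3

Derivation:
tx9c7: no from nova, kilo, garnet -> abort (commits=0)
txab8: no from garnet -> abort (commits=0)
tx5a3: all yes -> commit (commits=1)
txa39: all yes -> commit (commits=2)
tx10a: all yes -> commit (commits=3)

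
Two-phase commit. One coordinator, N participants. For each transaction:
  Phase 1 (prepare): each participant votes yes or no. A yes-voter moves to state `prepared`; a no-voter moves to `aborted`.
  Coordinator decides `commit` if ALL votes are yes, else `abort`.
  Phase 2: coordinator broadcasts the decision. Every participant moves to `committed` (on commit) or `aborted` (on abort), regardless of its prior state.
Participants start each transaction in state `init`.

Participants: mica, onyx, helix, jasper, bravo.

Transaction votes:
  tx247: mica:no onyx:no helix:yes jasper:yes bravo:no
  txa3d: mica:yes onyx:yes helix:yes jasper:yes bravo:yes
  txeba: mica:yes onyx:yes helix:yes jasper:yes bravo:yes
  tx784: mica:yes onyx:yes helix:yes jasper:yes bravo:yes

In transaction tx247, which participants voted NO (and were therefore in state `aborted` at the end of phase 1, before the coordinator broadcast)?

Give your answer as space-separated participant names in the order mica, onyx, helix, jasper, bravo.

Txn tx247 phase 1: mica no -> aborted; onyx no -> aborted; helix yes -> prepared; jasper yes -> prepared; bravo no -> aborted

Answer: mica onyx bravo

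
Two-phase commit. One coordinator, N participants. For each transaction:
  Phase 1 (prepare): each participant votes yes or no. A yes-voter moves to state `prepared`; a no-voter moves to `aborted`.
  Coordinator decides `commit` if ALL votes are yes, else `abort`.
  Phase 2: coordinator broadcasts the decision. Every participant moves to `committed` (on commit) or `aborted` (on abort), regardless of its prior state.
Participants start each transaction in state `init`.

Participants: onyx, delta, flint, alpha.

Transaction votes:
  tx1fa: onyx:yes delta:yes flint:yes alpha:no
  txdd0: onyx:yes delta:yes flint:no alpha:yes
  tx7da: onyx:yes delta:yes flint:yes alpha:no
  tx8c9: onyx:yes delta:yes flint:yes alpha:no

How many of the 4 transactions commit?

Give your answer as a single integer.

tx1fa: no from alpha -> abort (commits=0)
txdd0: no from flint -> abort (commits=0)
tx7da: no from alpha -> abort (commits=0)
tx8c9: no from alpha -> abort (commits=0)

Answer: 0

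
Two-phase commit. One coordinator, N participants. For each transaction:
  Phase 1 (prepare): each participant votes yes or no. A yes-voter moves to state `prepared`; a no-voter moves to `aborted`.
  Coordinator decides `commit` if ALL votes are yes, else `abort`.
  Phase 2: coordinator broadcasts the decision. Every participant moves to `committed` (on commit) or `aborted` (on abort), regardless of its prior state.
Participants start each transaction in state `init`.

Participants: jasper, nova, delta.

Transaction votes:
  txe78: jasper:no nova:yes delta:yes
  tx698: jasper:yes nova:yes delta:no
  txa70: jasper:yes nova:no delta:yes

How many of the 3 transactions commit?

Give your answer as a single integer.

txe78: no from jasper -> abort (commits=0)
tx698: no from delta -> abort (commits=0)
txa70: no from nova -> abort (commits=0)

Answer: 0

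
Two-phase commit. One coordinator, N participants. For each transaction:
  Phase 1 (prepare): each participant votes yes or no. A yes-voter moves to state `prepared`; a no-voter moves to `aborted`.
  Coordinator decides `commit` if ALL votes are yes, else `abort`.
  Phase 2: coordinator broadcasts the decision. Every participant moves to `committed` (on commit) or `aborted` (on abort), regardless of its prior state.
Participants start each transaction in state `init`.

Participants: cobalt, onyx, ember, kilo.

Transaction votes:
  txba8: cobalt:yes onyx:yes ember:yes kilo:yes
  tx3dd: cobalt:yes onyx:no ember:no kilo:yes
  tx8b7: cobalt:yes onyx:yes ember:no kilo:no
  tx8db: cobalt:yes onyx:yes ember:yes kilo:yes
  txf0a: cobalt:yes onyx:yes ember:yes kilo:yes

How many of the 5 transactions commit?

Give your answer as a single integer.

Answer: 3

Derivation:
txba8: all yes -> commit (commits=1)
tx3dd: no from onyx, ember -> abort (commits=1)
tx8b7: no from ember, kilo -> abort (commits=1)
tx8db: all yes -> commit (commits=2)
txf0a: all yes -> commit (commits=3)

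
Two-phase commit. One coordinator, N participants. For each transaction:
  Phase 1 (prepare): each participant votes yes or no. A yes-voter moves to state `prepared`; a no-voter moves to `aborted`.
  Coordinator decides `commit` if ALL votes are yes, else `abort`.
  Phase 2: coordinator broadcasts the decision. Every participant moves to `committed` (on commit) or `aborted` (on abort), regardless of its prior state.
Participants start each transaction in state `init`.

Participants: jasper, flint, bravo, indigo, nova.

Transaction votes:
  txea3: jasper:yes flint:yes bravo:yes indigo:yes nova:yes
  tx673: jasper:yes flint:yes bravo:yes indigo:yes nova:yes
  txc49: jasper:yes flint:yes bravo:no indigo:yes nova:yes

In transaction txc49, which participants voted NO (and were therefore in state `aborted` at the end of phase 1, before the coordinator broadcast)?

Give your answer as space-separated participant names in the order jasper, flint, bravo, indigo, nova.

Txn txc49 phase 1: jasper yes -> prepared; flint yes -> prepared; bravo no -> aborted; indigo yes -> prepared; nova yes -> prepared

Answer: bravo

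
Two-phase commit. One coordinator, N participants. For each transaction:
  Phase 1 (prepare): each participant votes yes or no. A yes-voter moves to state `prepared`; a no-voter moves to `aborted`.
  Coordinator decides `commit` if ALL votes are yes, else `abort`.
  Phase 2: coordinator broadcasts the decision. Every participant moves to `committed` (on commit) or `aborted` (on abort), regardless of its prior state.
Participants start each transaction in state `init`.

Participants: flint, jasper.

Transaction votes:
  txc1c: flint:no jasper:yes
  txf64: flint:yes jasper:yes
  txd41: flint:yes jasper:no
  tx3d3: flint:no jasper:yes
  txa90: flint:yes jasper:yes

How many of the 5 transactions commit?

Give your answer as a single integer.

txc1c: no from flint -> abort (commits=0)
txf64: all yes -> commit (commits=1)
txd41: no from jasper -> abort (commits=1)
tx3d3: no from flint -> abort (commits=1)
txa90: all yes -> commit (commits=2)

Answer: 2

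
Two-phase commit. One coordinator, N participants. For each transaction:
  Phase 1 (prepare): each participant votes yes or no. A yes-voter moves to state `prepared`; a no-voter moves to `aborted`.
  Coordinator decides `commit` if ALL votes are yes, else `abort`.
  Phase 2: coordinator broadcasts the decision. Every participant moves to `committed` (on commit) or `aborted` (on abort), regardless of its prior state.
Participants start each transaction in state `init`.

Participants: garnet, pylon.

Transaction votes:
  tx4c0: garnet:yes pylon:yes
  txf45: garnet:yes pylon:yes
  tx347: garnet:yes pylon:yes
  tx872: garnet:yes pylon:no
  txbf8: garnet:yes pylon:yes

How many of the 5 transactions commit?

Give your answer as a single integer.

Answer: 4

Derivation:
tx4c0: all yes -> commit (commits=1)
txf45: all yes -> commit (commits=2)
tx347: all yes -> commit (commits=3)
tx872: no from pylon -> abort (commits=3)
txbf8: all yes -> commit (commits=4)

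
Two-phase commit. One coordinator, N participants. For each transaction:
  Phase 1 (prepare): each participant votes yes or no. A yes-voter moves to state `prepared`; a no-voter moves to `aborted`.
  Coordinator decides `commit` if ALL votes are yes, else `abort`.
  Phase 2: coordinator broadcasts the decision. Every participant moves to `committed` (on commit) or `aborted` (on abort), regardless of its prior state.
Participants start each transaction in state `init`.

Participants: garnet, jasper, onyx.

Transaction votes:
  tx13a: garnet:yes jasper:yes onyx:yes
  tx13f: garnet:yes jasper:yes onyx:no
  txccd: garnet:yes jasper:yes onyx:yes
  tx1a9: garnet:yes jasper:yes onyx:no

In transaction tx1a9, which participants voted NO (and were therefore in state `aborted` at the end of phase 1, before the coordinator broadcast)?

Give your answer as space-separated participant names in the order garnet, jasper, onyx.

Answer: onyx

Derivation:
Txn tx1a9 phase 1: garnet yes -> prepared; jasper yes -> prepared; onyx no -> aborted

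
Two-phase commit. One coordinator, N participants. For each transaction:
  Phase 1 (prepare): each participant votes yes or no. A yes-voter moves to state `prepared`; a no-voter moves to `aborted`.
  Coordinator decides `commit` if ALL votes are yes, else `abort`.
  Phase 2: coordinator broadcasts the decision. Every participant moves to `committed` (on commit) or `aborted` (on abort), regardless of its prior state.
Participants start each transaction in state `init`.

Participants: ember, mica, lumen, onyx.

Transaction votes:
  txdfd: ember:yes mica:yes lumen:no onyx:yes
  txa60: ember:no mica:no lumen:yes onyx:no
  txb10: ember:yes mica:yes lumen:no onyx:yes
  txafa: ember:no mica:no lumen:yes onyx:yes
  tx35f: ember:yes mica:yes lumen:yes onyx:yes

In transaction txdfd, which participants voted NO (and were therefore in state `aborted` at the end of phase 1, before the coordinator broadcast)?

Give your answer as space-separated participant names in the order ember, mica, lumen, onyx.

Answer: lumen

Derivation:
Txn txdfd phase 1: ember yes -> prepared; mica yes -> prepared; lumen no -> aborted; onyx yes -> prepared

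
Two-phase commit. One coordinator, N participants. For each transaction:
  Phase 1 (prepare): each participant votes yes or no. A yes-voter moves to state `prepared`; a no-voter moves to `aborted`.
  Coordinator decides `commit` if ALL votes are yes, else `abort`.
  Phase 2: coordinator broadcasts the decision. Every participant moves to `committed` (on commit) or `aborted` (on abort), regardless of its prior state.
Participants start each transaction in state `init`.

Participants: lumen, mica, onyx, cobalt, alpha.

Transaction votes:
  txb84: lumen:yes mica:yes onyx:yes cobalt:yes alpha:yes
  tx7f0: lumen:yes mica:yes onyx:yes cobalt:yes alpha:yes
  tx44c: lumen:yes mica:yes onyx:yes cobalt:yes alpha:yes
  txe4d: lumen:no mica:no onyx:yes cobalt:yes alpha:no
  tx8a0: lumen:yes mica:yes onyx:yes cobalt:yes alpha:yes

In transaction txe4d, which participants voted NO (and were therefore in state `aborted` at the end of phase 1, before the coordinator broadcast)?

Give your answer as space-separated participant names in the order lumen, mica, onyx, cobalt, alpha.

Answer: lumen mica alpha

Derivation:
Txn txe4d phase 1: lumen no -> aborted; mica no -> aborted; onyx yes -> prepared; cobalt yes -> prepared; alpha no -> aborted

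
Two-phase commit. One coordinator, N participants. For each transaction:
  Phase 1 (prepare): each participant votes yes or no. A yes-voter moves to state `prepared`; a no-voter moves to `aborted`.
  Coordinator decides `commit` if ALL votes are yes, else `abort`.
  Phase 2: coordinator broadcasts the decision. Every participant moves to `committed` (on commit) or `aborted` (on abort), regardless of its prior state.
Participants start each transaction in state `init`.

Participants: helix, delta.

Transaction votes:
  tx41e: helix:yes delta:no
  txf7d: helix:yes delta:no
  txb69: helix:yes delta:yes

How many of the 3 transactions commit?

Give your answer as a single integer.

Answer: 1

Derivation:
tx41e: no from delta -> abort (commits=0)
txf7d: no from delta -> abort (commits=0)
txb69: all yes -> commit (commits=1)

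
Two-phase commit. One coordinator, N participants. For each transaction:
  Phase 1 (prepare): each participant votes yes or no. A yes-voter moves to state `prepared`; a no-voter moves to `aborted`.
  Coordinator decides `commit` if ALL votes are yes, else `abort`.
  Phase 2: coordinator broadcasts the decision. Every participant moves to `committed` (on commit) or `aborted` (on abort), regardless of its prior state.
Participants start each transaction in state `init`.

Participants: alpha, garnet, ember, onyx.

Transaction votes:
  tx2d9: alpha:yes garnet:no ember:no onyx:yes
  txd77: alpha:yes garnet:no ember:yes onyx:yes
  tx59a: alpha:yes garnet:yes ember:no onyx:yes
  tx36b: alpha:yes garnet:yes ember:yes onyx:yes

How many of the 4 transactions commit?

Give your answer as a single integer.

tx2d9: no from garnet, ember -> abort (commits=0)
txd77: no from garnet -> abort (commits=0)
tx59a: no from ember -> abort (commits=0)
tx36b: all yes -> commit (commits=1)

Answer: 1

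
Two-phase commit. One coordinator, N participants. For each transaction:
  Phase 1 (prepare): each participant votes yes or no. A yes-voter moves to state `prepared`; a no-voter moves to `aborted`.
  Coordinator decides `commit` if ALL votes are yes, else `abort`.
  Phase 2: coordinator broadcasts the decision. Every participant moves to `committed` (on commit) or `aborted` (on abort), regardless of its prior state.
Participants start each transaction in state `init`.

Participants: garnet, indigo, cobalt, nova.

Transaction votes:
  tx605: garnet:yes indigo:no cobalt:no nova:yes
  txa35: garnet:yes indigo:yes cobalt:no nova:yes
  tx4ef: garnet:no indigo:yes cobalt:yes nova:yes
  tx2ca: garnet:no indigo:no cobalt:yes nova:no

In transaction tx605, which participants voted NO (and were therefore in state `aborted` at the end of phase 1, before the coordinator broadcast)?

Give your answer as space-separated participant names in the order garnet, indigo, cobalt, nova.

Answer: indigo cobalt

Derivation:
Txn tx605 phase 1: garnet yes -> prepared; indigo no -> aborted; cobalt no -> aborted; nova yes -> prepared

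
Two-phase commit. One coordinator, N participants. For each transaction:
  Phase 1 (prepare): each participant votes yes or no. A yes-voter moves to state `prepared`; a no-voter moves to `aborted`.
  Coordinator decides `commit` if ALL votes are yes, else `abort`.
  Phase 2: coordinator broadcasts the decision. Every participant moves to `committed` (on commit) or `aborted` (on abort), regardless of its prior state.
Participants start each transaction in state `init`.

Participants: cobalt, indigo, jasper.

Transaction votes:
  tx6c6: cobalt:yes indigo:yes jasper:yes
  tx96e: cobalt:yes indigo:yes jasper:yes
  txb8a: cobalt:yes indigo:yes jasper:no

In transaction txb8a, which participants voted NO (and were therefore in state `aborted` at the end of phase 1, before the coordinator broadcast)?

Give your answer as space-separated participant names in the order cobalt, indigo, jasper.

Txn txb8a phase 1: cobalt yes -> prepared; indigo yes -> prepared; jasper no -> aborted

Answer: jasper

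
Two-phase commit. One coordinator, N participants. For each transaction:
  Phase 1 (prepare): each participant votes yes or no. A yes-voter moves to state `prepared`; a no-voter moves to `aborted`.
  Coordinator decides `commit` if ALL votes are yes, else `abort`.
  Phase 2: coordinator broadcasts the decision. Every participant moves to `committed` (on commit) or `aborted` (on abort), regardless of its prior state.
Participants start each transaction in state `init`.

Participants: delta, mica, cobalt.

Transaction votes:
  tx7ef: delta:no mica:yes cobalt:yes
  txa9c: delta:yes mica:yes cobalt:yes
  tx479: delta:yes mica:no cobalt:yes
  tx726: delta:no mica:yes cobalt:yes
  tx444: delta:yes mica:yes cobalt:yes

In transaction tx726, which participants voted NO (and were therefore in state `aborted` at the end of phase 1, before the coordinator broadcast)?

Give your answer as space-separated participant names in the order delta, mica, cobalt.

Txn tx726 phase 1: delta no -> aborted; mica yes -> prepared; cobalt yes -> prepared

Answer: delta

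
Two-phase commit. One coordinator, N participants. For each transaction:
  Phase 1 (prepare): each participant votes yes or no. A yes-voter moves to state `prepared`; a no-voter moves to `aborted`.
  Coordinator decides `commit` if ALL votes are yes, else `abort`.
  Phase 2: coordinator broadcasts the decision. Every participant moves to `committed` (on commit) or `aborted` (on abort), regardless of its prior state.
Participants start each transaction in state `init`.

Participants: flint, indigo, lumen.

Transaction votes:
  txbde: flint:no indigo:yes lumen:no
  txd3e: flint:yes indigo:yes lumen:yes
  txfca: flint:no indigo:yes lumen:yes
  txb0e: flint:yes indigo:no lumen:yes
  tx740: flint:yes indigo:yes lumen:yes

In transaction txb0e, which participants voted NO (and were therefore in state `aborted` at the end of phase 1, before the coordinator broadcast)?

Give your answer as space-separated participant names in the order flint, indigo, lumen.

Answer: indigo

Derivation:
Txn txb0e phase 1: flint yes -> prepared; indigo no -> aborted; lumen yes -> prepared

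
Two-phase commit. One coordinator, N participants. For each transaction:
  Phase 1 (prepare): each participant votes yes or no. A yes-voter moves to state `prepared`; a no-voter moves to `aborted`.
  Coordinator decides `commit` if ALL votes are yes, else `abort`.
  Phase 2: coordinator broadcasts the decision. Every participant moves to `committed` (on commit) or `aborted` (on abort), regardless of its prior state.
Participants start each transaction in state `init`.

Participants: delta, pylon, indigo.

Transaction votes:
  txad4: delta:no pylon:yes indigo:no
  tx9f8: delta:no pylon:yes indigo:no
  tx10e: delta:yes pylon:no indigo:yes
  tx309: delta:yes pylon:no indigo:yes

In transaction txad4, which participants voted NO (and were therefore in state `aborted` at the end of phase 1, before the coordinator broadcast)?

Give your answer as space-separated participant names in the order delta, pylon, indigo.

Answer: delta indigo

Derivation:
Txn txad4 phase 1: delta no -> aborted; pylon yes -> prepared; indigo no -> aborted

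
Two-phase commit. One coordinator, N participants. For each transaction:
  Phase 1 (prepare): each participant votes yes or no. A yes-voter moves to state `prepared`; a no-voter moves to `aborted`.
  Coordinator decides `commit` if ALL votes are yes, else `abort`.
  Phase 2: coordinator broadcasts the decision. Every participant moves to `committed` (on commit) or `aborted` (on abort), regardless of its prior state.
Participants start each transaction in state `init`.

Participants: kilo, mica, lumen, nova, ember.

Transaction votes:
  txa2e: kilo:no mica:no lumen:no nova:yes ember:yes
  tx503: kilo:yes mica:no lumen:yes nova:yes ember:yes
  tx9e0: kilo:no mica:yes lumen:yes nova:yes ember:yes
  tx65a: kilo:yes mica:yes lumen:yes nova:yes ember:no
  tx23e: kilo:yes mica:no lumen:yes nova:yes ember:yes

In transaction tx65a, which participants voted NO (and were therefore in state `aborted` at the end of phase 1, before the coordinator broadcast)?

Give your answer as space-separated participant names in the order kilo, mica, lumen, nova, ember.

Answer: ember

Derivation:
Txn tx65a phase 1: kilo yes -> prepared; mica yes -> prepared; lumen yes -> prepared; nova yes -> prepared; ember no -> aborted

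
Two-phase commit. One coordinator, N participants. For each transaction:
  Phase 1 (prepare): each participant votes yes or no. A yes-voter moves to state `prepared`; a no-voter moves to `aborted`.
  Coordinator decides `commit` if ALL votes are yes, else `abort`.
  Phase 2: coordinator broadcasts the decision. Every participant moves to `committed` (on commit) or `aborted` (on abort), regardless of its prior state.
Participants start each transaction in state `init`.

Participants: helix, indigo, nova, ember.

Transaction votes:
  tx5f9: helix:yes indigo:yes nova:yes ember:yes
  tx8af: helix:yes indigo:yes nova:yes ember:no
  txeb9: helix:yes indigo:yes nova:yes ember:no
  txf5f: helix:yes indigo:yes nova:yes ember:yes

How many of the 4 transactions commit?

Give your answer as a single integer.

tx5f9: all yes -> commit (commits=1)
tx8af: no from ember -> abort (commits=1)
txeb9: no from ember -> abort (commits=1)
txf5f: all yes -> commit (commits=2)

Answer: 2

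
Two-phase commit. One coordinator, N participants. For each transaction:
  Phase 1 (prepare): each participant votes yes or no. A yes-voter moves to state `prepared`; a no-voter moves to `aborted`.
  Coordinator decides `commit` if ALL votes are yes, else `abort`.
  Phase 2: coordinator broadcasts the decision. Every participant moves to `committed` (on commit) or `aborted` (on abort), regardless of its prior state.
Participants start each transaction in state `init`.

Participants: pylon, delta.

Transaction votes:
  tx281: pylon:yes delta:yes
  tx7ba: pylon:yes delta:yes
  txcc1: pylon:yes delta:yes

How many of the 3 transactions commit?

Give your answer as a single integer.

tx281: all yes -> commit (commits=1)
tx7ba: all yes -> commit (commits=2)
txcc1: all yes -> commit (commits=3)

Answer: 3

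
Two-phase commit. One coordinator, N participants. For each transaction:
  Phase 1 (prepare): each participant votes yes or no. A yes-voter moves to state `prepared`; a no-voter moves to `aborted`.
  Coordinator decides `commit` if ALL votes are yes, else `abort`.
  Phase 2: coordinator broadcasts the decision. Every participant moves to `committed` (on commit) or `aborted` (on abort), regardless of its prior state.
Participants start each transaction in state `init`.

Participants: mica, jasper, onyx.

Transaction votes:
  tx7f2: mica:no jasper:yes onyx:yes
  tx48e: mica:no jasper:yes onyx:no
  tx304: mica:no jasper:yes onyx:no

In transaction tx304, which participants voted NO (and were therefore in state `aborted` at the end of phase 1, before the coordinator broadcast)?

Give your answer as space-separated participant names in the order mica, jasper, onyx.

Txn tx304 phase 1: mica no -> aborted; jasper yes -> prepared; onyx no -> aborted

Answer: mica onyx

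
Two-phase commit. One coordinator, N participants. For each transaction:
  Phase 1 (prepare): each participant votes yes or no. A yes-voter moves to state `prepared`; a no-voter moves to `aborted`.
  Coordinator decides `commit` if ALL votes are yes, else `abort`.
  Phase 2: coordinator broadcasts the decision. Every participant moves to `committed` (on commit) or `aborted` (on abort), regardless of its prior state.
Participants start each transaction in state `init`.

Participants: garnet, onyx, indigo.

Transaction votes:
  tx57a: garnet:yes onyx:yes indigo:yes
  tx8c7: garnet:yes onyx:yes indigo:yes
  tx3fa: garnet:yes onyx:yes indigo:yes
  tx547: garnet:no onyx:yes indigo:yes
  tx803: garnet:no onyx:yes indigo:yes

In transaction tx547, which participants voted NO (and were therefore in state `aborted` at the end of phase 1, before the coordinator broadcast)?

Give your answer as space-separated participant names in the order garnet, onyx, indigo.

Answer: garnet

Derivation:
Txn tx547 phase 1: garnet no -> aborted; onyx yes -> prepared; indigo yes -> prepared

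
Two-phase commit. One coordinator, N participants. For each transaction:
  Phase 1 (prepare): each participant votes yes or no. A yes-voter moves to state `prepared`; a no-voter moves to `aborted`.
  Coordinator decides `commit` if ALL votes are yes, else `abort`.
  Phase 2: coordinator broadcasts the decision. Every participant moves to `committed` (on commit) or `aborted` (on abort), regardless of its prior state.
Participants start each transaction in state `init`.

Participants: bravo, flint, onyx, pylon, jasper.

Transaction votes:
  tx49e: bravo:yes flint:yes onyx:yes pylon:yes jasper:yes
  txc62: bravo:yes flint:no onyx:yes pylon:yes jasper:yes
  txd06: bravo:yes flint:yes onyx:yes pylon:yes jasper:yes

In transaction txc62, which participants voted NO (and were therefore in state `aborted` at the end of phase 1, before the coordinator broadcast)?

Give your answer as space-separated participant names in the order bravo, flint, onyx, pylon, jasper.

Answer: flint

Derivation:
Txn txc62 phase 1: bravo yes -> prepared; flint no -> aborted; onyx yes -> prepared; pylon yes -> prepared; jasper yes -> prepared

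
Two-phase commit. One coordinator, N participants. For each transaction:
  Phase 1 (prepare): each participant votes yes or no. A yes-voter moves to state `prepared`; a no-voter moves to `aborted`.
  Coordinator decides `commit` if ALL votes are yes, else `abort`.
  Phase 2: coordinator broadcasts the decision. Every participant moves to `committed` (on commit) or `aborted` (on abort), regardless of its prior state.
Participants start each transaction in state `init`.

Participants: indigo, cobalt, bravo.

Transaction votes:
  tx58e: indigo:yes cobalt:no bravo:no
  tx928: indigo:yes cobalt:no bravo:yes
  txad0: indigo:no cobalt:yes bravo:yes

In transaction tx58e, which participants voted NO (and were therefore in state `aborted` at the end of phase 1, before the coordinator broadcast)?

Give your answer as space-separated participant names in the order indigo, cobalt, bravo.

Txn tx58e phase 1: indigo yes -> prepared; cobalt no -> aborted; bravo no -> aborted

Answer: cobalt bravo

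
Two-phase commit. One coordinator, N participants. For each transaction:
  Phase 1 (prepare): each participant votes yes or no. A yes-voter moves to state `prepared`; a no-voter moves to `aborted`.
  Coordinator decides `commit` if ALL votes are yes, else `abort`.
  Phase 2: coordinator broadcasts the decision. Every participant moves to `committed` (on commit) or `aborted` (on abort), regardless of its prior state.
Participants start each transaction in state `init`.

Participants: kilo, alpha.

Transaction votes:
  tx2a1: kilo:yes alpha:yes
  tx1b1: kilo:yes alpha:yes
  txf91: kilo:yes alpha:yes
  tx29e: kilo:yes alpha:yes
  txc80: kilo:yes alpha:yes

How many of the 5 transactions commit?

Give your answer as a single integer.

tx2a1: all yes -> commit (commits=1)
tx1b1: all yes -> commit (commits=2)
txf91: all yes -> commit (commits=3)
tx29e: all yes -> commit (commits=4)
txc80: all yes -> commit (commits=5)

Answer: 5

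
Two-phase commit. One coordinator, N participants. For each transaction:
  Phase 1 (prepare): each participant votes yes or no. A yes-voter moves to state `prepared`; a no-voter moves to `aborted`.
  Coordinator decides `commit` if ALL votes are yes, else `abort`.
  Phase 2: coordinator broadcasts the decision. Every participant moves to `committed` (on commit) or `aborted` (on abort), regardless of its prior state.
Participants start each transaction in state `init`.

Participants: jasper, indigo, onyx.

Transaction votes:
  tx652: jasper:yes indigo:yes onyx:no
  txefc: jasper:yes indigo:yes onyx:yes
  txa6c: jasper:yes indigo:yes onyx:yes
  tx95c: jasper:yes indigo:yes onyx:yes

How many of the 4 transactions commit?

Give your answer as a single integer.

Answer: 3

Derivation:
tx652: no from onyx -> abort (commits=0)
txefc: all yes -> commit (commits=1)
txa6c: all yes -> commit (commits=2)
tx95c: all yes -> commit (commits=3)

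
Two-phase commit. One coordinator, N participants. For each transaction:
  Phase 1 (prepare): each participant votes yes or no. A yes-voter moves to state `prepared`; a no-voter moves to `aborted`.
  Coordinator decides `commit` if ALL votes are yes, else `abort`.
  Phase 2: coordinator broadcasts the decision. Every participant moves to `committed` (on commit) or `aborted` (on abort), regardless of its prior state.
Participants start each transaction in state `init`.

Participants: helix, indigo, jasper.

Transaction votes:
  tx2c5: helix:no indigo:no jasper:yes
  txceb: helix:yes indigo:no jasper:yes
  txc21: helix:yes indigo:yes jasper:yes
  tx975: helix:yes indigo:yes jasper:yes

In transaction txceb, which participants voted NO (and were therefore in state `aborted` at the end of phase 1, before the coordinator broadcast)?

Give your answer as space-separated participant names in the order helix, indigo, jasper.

Answer: indigo

Derivation:
Txn txceb phase 1: helix yes -> prepared; indigo no -> aborted; jasper yes -> prepared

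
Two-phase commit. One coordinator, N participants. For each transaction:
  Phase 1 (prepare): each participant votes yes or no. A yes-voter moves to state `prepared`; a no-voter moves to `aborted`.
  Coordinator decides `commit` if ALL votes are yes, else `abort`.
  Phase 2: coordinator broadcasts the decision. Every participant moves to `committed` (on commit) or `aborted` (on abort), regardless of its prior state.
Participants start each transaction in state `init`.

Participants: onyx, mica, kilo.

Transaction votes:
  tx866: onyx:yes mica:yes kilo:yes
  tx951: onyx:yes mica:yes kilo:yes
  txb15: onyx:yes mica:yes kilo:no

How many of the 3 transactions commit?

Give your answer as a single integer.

tx866: all yes -> commit (commits=1)
tx951: all yes -> commit (commits=2)
txb15: no from kilo -> abort (commits=2)

Answer: 2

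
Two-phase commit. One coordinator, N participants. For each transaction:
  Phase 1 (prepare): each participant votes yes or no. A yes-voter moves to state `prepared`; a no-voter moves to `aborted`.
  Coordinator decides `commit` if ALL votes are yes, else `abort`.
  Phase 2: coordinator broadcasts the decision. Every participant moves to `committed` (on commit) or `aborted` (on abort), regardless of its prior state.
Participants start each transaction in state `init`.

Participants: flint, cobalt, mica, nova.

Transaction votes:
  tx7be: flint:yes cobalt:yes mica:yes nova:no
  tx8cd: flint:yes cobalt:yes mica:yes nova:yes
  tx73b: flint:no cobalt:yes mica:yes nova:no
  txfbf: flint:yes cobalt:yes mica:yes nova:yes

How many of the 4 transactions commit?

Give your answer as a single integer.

Answer: 2

Derivation:
tx7be: no from nova -> abort (commits=0)
tx8cd: all yes -> commit (commits=1)
tx73b: no from flint, nova -> abort (commits=1)
txfbf: all yes -> commit (commits=2)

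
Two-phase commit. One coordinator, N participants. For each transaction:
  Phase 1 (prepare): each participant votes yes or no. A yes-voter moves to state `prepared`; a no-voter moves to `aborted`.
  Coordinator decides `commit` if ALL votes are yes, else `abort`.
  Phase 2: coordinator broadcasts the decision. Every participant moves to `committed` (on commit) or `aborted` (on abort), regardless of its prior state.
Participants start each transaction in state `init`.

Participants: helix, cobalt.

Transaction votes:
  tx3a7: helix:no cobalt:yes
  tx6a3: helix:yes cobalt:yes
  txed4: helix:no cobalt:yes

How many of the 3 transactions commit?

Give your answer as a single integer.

Answer: 1

Derivation:
tx3a7: no from helix -> abort (commits=0)
tx6a3: all yes -> commit (commits=1)
txed4: no from helix -> abort (commits=1)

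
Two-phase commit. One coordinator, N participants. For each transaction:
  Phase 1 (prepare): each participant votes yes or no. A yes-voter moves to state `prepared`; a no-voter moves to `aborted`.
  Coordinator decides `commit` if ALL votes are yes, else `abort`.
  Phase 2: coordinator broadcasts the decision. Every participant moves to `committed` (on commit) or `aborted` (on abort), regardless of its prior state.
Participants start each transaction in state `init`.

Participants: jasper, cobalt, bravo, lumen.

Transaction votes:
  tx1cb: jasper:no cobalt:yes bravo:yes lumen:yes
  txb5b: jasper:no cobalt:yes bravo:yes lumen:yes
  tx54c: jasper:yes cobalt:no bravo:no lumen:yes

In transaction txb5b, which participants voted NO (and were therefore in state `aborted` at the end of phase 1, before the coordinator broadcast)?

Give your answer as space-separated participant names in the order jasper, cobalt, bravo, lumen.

Txn txb5b phase 1: jasper no -> aborted; cobalt yes -> prepared; bravo yes -> prepared; lumen yes -> prepared

Answer: jasper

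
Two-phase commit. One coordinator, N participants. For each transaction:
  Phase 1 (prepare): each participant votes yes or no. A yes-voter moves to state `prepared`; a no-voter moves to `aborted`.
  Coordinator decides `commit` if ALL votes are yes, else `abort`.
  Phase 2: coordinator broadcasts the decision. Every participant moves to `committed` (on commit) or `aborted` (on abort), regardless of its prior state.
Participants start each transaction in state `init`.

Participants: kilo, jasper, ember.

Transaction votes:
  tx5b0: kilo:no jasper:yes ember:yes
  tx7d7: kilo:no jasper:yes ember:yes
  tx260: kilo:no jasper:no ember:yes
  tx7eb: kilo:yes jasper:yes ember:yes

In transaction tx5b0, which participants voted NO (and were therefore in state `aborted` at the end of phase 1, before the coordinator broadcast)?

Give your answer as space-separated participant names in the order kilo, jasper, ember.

Answer: kilo

Derivation:
Txn tx5b0 phase 1: kilo no -> aborted; jasper yes -> prepared; ember yes -> prepared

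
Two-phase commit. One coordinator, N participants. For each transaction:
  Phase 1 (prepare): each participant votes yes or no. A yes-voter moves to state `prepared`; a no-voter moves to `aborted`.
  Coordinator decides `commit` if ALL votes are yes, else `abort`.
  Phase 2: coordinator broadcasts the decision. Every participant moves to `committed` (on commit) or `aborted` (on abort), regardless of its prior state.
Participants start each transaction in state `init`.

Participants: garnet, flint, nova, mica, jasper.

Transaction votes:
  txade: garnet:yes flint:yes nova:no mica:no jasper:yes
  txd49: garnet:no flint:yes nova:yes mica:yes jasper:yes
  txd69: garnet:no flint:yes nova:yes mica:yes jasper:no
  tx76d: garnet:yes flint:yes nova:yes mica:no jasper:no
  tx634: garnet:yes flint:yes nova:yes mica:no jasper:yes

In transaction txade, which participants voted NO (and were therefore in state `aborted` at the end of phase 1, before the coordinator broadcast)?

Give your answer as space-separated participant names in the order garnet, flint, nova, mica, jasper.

Answer: nova mica

Derivation:
Txn txade phase 1: garnet yes -> prepared; flint yes -> prepared; nova no -> aborted; mica no -> aborted; jasper yes -> prepared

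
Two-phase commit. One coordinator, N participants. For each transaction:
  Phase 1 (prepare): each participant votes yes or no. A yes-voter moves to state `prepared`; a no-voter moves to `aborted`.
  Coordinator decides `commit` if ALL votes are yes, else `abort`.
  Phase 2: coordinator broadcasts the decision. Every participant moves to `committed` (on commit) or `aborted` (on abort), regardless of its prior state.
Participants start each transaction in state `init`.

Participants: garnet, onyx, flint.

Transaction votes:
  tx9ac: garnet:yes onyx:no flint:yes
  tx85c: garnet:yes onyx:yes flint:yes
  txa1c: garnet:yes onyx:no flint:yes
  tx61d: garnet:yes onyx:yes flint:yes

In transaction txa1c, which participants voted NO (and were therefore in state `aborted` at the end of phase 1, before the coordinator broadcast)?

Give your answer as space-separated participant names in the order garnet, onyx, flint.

Answer: onyx

Derivation:
Txn txa1c phase 1: garnet yes -> prepared; onyx no -> aborted; flint yes -> prepared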